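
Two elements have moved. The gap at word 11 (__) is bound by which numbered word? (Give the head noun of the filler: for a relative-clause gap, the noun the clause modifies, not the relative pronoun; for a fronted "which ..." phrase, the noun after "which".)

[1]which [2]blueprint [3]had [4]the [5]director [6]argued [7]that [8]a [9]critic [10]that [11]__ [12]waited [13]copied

The marked gap is inside the relative clause, the subject of "waited".
Its filler is the head noun "critic" (via "that"), at word 9.
(The other dependency links word 2 to a gap after word 13.)

9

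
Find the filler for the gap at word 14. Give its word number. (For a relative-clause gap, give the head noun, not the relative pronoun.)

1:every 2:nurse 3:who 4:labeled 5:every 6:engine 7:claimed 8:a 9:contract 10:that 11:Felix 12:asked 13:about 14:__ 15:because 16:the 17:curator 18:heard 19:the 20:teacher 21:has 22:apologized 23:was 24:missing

9

The gap at 14 is the prepositional object of "asked", inside a relative clause.
The relative pronoun is "that" (word 10); it is bound by the head noun immediately before it.
Its filler is the head noun "contract", at word 9.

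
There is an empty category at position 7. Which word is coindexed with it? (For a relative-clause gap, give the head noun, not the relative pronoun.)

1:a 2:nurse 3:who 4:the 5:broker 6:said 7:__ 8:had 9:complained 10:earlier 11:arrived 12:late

2

The gap at 7 is the subject of "complained", inside a relative clause.
The relative pronoun is "who" (word 3); it is bound by the head noun immediately before it.
Its filler is the head noun "nurse", at word 2.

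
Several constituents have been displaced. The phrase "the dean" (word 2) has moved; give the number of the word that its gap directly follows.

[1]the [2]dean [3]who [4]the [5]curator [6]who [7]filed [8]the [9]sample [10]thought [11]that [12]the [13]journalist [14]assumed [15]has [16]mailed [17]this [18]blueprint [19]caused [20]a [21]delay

14

The displaced element is "the dean" (word 2).
It is linked across 2 clause boundaries (that → Ø).
It functions as the subject of "mailed", so the gap sits immediately after word 14 ("assumed").
Base order: The curator who filed the sample thought that the journalist assumed that the dean has mailed this blueprint.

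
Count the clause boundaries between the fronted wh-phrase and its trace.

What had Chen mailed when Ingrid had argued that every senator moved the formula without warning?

"what" originates inside the matrix clause — no clause boundary is crossed.

0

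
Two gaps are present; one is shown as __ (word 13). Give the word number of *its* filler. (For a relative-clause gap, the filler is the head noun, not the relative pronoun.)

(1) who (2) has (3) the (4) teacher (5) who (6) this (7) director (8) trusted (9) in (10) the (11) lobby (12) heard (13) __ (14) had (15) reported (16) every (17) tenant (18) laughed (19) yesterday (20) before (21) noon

The marked gap is the subject of "reported".
Its filler is the fronted wh-phrase "who", at word 1.
(The other dependency links word 4 to a gap after word 8.)

1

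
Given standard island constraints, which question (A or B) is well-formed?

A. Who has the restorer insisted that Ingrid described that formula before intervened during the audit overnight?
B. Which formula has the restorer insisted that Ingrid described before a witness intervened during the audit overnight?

In A, the wh-phrase is extracted from inside an adjunct island (introduced by "before"), which blocks movement.
In B, the extraction path crosses only that-complement boundaries, which are transparent.
So B is grammatical.

B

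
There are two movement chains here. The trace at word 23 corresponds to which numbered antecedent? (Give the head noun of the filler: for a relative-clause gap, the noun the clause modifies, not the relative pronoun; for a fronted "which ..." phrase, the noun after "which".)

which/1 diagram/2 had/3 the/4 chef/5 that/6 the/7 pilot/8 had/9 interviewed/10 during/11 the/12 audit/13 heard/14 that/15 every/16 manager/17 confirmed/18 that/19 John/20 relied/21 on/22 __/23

2

The marked gap is the object of the preposition "on" of "relied".
Its filler is the fronted wh-phrase "which diagram", at word 2.
(The other dependency links word 5 to a gap after word 10.)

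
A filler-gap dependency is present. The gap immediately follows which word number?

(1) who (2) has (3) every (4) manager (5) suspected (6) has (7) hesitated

The displaced element is "who" (word 1).
It is linked across 1 clause boundary (Ø).
It functions as the subject of "hesitated", so the gap sits immediately after word 5 ("suspected").
Base order: Every manager has suspected that who has hesitated.

5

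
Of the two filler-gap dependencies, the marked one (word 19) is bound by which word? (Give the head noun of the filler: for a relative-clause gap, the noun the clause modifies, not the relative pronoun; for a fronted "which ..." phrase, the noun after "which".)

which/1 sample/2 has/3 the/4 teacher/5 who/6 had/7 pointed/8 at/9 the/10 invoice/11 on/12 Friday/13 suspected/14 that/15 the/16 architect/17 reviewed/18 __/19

The marked gap is the direct object of "reviewed".
Its filler is the fronted wh-phrase "which sample", at word 2.
(The other dependency links word 5 to a gap after word 6.)

2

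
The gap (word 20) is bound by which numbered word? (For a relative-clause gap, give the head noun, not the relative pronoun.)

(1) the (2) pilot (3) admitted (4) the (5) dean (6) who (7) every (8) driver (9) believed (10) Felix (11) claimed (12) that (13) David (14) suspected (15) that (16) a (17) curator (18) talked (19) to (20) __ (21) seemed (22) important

5

The gap at 20 is the prepositional object of "talked", inside a relative clause.
The relative pronoun is "who" (word 6); it is bound by the head noun immediately before it.
Its filler is the head noun "dean", at word 5.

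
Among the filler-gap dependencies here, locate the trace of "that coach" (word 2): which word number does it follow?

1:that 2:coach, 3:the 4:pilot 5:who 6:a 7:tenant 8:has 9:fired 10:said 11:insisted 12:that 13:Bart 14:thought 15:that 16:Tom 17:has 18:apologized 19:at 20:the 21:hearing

10

The displaced element is "that coach" (word 2).
It is linked across 1 clause boundary (Ø).
It functions as the subject of "insisted", so the gap sits immediately after word 10 ("said").
Base order: The pilot who a tenant has fired said that that coach insisted that Bart thought that Tom has apologized at the hearing.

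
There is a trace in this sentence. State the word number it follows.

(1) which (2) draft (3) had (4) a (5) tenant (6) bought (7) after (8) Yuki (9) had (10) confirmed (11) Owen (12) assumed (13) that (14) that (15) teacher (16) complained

The displaced element is "which draft" (word 2).
It functions as the direct object of "bought", so the gap sits immediately after word 6 ("bought").
Base order: A tenant had bought which draft after Yuki had confirmed Owen assumed that that teacher complained.

6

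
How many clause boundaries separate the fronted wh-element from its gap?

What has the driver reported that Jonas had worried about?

1

"what" is extracted from the PP object of "worried".
Boundaries crossed, outermost first: [that] — 1 in total.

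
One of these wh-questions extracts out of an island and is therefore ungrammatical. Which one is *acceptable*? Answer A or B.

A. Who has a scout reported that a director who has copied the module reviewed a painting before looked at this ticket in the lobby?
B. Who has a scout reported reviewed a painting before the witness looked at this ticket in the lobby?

B

In A, the wh-phrase is extracted from inside an adjunct island (introduced by "before"), which blocks movement.
In B, the extraction path crosses only that-complement boundaries, which are transparent.
So B is grammatical.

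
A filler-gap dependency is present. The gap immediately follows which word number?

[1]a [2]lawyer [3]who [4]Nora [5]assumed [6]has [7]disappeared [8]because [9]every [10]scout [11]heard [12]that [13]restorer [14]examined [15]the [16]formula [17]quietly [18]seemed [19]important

5

The displaced element is "a lawyer" (word 2).
It is linked across 1 clause boundary (Ø).
It functions as the subject of "disappeared", so the gap sits immediately after word 5 ("assumed").
Base order: Nora assumed a lawyer has disappeared because every scout heard that restorer examined the formula quietly.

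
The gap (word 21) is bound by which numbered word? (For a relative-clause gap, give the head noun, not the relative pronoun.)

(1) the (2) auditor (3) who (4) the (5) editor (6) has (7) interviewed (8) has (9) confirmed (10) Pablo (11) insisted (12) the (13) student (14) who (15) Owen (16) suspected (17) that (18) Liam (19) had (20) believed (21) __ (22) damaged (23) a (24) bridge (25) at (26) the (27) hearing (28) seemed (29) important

13

The gap at 21 is the subject of "damaged", inside a relative clause.
The relative pronoun is "who" (word 14); it is bound by the head noun immediately before it.
Its filler is the head noun "student", at word 13.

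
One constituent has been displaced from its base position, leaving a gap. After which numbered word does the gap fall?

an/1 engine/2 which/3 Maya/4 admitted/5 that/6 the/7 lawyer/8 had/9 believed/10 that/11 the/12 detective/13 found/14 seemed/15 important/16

14

The displaced element is "an engine" (word 2).
It is linked across 2 clause boundaries (that → that).
It functions as the direct object of "found", so the gap sits immediately after word 14 ("found").
Base order: Maya admitted that the lawyer had believed that the detective found an engine.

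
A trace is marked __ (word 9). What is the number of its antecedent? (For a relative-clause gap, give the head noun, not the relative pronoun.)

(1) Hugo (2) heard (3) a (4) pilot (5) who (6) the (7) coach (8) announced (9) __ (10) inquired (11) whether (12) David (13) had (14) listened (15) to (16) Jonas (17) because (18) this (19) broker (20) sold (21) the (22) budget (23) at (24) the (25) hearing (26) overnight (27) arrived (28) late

The gap at 9 is the subject of "inquired", inside a relative clause.
The relative pronoun is "who" (word 5); it is bound by the head noun immediately before it.
Its filler is the head noun "pilot", at word 4.

4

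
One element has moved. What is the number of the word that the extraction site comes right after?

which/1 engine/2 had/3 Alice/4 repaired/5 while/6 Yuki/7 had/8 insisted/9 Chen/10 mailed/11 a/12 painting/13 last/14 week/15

The displaced element is "which engine" (word 2).
It functions as the direct object of "repaired", so the gap sits immediately after word 5 ("repaired").
Base order: Alice had repaired which engine while Yuki had insisted Chen mailed a painting last week.

5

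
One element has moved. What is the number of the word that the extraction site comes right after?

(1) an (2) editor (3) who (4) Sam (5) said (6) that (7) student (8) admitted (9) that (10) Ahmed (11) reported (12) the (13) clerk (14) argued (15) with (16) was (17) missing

The displaced element is "an editor" (word 2).
It is linked across 3 clause boundaries (Ø → that → Ø).
It functions as the object of the preposition "with" of "argued", so the gap sits immediately after word 15 ("with").
Base order: Sam said that student admitted that Ahmed reported the clerk argued with an editor.

15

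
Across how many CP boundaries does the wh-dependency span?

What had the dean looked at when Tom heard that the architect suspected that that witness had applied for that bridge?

0

"what" originates inside the matrix clause — no clause boundary is crossed.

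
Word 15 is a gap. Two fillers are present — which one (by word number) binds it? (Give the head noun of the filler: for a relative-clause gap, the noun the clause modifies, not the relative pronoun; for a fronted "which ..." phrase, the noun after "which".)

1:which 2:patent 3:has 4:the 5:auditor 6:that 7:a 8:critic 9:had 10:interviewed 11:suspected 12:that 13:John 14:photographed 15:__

The marked gap is the direct object of "photographed".
Its filler is the fronted wh-phrase "which patent", at word 2.
(The other dependency links word 5 to a gap after word 10.)

2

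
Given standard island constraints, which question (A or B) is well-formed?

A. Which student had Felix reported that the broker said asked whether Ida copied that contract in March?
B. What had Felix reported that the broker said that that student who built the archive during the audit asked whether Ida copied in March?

A

In B, the wh-phrase is extracted from inside a wh-island (introduced by "whether"), which blocks movement.
In A, the extraction path crosses only that-complement boundaries, which are transparent.
So A is grammatical.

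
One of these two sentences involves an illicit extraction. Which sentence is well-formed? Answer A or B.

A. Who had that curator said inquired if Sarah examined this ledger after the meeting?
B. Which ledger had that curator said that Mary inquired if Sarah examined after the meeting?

In B, the wh-phrase is extracted from inside a wh-island (introduced by "if"), which blocks movement.
In A, the extraction path crosses only that-complement boundaries, which are transparent.
So A is grammatical.

A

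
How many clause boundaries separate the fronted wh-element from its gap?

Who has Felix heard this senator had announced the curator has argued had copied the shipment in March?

"who" is extracted from the subject of "copied".
Boundaries crossed, outermost first: [Ø], [Ø], [Ø] — 3 in total.

3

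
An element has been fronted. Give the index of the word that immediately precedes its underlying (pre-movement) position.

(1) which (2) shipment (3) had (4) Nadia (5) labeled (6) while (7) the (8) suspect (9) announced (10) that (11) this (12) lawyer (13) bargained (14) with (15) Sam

5

The displaced element is "which shipment" (word 2).
It functions as the direct object of "labeled", so the gap sits immediately after word 5 ("labeled").
Base order: Nadia had labeled which shipment while the suspect announced that this lawyer bargained with Sam.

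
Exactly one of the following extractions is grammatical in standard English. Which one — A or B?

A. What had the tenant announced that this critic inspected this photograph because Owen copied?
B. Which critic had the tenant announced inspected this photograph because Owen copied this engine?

In A, the wh-phrase is extracted from inside an adjunct island (introduced by "because"), which blocks movement.
In B, the extraction path crosses only that-complement boundaries, which are transparent.
So B is grammatical.

B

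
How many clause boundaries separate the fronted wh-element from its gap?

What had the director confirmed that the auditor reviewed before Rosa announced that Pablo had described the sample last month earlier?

1

"what" is extracted from the object of "reviewed".
Boundaries crossed, outermost first: [that] — 1 in total.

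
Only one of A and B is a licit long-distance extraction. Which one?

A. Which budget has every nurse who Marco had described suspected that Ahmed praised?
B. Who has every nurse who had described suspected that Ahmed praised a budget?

A

In B, the wh-phrase is extracted from inside a complex-NP island (relative clause) (introduced by "who"), which blocks movement.
In A, the extraction path crosses only that-complement boundaries, which are transparent.
So A is grammatical.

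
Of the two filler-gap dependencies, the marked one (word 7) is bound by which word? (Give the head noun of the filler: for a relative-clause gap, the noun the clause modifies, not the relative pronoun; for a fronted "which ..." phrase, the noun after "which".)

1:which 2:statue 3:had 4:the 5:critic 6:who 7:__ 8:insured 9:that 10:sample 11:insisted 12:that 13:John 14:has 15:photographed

The marked gap is inside the relative clause, the subject of "insured".
Its filler is the head noun "critic" (via "who"), at word 5.
(The other dependency links word 2 to a gap after word 15.)

5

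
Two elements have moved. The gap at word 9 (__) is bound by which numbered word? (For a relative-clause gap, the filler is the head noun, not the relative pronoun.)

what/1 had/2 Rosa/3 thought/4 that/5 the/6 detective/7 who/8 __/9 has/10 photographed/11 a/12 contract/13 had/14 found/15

The marked gap is inside the relative clause, the subject of "photographed".
Its filler is the head noun "detective" (via "who"), at word 7.
(The other dependency links word 1 to a gap after word 15.)

7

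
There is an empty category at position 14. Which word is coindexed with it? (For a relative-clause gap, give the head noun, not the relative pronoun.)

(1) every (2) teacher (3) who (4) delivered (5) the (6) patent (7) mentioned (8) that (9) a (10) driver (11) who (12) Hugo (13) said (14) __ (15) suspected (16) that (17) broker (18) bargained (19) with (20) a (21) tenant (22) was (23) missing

The gap at 14 is the subject of "suspected", inside a relative clause.
The relative pronoun is "who" (word 11); it is bound by the head noun immediately before it.
Its filler is the head noun "driver", at word 10.

10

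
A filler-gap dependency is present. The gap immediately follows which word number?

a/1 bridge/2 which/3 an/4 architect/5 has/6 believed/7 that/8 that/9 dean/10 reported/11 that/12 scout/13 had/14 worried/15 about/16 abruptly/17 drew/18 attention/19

16

The displaced element is "a bridge" (word 2).
It is linked across 2 clause boundaries (that → Ø).
It functions as the object of the preposition "about" of "worried", so the gap sits immediately after word 16 ("about").
Base order: An architect has believed that that dean reported that scout had worried about a bridge abruptly.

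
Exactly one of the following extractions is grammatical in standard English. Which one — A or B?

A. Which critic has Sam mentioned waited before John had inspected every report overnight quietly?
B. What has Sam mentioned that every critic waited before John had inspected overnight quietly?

A

In B, the wh-phrase is extracted from inside an adjunct island (introduced by "before"), which blocks movement.
In A, the extraction path crosses only that-complement boundaries, which are transparent.
So A is grammatical.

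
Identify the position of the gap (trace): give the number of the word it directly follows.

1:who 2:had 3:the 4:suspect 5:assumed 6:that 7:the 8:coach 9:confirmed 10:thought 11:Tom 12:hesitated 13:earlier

The displaced element is "who" (word 1).
It is linked across 2 clause boundaries (that → Ø).
It functions as the subject of "thought", so the gap sits immediately after word 9 ("confirmed").
Base order: The suspect had assumed that the coach confirmed that who thought Tom hesitated earlier.

9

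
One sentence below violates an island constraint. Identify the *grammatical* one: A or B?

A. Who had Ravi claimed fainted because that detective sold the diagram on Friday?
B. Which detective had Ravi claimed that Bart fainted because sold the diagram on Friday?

A

In B, the wh-phrase is extracted from inside an adjunct island (introduced by "because"), which blocks movement.
In A, the extraction path crosses only that-complement boundaries, which are transparent.
So A is grammatical.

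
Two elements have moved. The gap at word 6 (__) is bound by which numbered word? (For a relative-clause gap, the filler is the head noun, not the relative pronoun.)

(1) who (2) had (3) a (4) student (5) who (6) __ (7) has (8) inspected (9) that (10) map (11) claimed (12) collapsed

The marked gap is inside the relative clause, the subject of "inspected".
Its filler is the head noun "student" (via "who"), at word 4.
(The other dependency links word 1 to a gap after word 11.)

4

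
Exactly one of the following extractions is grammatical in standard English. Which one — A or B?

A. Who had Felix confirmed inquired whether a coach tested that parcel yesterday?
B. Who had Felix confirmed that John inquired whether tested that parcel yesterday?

A

In B, the wh-phrase is extracted from inside a wh-island (introduced by "whether"), which blocks movement.
In A, the extraction path crosses only that-complement boundaries, which are transparent.
So A is grammatical.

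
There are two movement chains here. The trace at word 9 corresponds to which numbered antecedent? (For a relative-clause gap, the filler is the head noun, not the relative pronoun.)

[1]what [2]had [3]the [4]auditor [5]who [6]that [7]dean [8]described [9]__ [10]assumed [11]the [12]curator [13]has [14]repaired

The marked gap is inside the relative clause, the direct object of "described".
Its filler is the head noun "auditor" (via "who"), at word 4.
(The other dependency links word 1 to a gap after word 14.)

4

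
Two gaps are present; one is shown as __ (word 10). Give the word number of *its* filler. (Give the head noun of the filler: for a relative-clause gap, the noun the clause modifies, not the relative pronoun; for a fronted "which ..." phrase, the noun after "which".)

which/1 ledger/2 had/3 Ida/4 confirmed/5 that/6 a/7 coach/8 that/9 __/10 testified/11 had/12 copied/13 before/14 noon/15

The marked gap is inside the relative clause, the subject of "testified".
Its filler is the head noun "coach" (via "that"), at word 8.
(The other dependency links word 2 to a gap after word 13.)

8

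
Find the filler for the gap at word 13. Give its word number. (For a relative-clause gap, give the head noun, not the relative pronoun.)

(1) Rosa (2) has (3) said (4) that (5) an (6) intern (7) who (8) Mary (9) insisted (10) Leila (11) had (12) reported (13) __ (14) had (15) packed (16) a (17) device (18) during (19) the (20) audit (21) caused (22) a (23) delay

The gap at 13 is the subject of "packed", inside a relative clause.
The relative pronoun is "who" (word 7); it is bound by the head noun immediately before it.
Its filler is the head noun "intern", at word 6.

6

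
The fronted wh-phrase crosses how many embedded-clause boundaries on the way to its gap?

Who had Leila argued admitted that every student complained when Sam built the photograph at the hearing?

1

"who" is extracted from the subject of "admitted".
Boundaries crossed, outermost first: [Ø] — 1 in total.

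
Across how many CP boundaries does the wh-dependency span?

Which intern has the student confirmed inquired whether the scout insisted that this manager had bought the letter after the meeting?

"which intern" is extracted from the subject of "inquired".
Boundaries crossed, outermost first: [Ø] — 1 in total.

1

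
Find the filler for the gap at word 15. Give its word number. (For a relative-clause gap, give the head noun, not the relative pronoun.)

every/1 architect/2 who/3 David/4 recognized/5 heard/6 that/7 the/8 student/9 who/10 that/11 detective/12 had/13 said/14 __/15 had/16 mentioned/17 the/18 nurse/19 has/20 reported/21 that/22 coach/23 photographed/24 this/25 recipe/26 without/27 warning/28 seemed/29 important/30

9

The gap at 15 is the subject of "mentioned", inside a relative clause.
The relative pronoun is "who" (word 10); it is bound by the head noun immediately before it.
Its filler is the head noun "student", at word 9.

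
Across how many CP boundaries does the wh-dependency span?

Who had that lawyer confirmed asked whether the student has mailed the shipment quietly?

"who" is extracted from the subject of "asked".
Boundaries crossed, outermost first: [Ø] — 1 in total.

1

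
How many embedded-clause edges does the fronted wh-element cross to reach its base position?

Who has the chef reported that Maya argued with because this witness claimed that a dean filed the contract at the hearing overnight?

1

"who" is extracted from the PP object of "argued".
Boundaries crossed, outermost first: [that] — 1 in total.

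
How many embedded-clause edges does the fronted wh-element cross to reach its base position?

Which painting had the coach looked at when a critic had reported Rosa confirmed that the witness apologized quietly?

"which painting" originates inside the matrix clause — no clause boundary is crossed.

0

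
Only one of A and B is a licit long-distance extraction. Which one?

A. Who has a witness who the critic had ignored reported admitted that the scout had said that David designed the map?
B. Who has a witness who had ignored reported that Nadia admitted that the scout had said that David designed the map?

A

In B, the wh-phrase is extracted from inside a complex-NP island (relative clause) (introduced by "who"), which blocks movement.
In A, the extraction path crosses only that-complement boundaries, which are transparent.
So A is grammatical.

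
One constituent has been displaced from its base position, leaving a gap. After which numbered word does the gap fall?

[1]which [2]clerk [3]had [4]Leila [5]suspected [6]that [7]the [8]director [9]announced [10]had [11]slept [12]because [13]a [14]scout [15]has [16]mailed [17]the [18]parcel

The displaced element is "which clerk" (word 2).
It is linked across 2 clause boundaries (that → Ø).
It functions as the subject of "slept", so the gap sits immediately after word 9 ("announced").
Base order: Leila had suspected that the director announced that which clerk had slept because a scout has mailed the parcel.

9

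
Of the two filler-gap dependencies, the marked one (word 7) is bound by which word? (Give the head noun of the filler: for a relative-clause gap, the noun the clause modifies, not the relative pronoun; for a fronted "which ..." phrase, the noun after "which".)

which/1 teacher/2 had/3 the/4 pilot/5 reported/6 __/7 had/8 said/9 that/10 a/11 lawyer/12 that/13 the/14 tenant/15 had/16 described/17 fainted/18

The marked gap is the subject of "said".
Its filler is the fronted wh-phrase "which teacher", at word 2.
(The other dependency links word 12 to a gap after word 17.)

2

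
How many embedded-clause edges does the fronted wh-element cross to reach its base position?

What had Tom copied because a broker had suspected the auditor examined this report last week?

0

"what" originates inside the matrix clause — no clause boundary is crossed.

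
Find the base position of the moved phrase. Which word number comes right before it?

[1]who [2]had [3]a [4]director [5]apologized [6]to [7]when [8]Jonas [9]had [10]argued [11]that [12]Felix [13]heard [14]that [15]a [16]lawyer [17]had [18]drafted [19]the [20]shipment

The displaced element is "who" (word 1).
It functions as the object of the preposition "to" of "apologized", so the gap sits immediately after word 6 ("to").
Base order: A director had apologized to who when Jonas had argued that Felix heard that a lawyer had drafted the shipment.

6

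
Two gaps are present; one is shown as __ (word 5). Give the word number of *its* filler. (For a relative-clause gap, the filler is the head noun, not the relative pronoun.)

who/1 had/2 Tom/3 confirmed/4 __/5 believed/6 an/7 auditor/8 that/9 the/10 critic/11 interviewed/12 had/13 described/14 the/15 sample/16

1

The marked gap is the subject of "believed".
Its filler is the fronted wh-phrase "who", at word 1.
(The other dependency links word 8 to a gap after word 12.)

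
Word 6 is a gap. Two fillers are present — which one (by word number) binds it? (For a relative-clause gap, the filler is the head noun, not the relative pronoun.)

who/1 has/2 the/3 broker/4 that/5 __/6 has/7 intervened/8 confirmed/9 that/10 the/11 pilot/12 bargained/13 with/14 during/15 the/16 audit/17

The marked gap is inside the relative clause, the subject of "intervened".
Its filler is the head noun "broker" (via "that"), at word 4.
(The other dependency links word 1 to a gap after word 14.)

4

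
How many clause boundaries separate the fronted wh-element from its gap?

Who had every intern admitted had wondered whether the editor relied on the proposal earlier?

1

"who" is extracted from the subject of "wondered".
Boundaries crossed, outermost first: [Ø] — 1 in total.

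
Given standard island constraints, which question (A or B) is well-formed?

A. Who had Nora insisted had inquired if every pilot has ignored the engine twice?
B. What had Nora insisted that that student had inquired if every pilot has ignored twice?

In B, the wh-phrase is extracted from inside a wh-island (introduced by "if"), which blocks movement.
In A, the extraction path crosses only that-complement boundaries, which are transparent.
So A is grammatical.

A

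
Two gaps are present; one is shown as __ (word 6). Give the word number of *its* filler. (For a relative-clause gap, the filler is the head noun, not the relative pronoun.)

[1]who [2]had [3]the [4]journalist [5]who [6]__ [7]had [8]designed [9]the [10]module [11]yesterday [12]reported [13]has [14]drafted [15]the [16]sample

4

The marked gap is inside the relative clause, the subject of "designed".
Its filler is the head noun "journalist" (via "who"), at word 4.
(The other dependency links word 1 to a gap after word 12.)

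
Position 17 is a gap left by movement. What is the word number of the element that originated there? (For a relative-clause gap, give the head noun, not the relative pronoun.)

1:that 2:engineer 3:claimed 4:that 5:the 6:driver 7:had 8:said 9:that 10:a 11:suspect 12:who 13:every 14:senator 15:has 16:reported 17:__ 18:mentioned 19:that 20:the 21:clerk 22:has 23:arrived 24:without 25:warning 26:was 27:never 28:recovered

The gap at 17 is the subject of "mentioned", inside a relative clause.
The relative pronoun is "who" (word 12); it is bound by the head noun immediately before it.
Its filler is the head noun "suspect", at word 11.

11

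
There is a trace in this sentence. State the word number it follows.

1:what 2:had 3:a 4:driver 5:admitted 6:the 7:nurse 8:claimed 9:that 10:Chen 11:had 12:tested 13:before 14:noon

The displaced element is "what" (word 1).
It is linked across 2 clause boundaries (Ø → that).
It functions as the direct object of "tested", so the gap sits immediately after word 12 ("tested").
Base order: A driver had admitted the nurse claimed that Chen had tested what before noon.

12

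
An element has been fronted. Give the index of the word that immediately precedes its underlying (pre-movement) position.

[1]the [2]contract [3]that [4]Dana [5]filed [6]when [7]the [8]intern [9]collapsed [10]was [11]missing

The displaced element is "the contract" (word 2).
It functions as the direct object of "filed", so the gap sits immediately after word 5 ("filed").
Base order: Dana filed the contract when the intern collapsed.

5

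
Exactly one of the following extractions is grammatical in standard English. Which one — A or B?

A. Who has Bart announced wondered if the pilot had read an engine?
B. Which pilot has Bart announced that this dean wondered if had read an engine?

A

In B, the wh-phrase is extracted from inside a wh-island (introduced by "if"), which blocks movement.
In A, the extraction path crosses only that-complement boundaries, which are transparent.
So A is grammatical.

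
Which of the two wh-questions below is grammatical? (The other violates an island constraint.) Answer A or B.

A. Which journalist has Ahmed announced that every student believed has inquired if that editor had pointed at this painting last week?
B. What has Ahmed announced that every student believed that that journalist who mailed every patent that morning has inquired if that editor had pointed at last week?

A

In B, the wh-phrase is extracted from inside a wh-island (introduced by "if"), which blocks movement.
In A, the extraction path crosses only that-complement boundaries, which are transparent.
So A is grammatical.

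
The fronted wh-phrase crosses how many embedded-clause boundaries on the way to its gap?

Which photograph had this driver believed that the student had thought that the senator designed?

"which photograph" is extracted from the object of "designed".
Boundaries crossed, outermost first: [that], [that] — 2 in total.

2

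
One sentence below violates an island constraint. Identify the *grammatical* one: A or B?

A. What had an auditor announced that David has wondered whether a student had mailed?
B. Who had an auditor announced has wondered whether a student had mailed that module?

B

In A, the wh-phrase is extracted from inside a wh-island (introduced by "whether"), which blocks movement.
In B, the extraction path crosses only that-complement boundaries, which are transparent.
So B is grammatical.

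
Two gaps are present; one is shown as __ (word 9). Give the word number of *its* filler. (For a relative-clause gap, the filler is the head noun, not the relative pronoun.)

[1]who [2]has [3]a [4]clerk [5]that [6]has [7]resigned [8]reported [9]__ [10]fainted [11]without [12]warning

The marked gap is the subject of "fainted".
Its filler is the fronted wh-phrase "who", at word 1.
(The other dependency links word 4 to a gap after word 5.)

1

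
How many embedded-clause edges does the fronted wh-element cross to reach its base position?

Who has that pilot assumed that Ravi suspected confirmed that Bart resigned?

"who" is extracted from the subject of "confirmed".
Boundaries crossed, outermost first: [that], [Ø] — 2 in total.

2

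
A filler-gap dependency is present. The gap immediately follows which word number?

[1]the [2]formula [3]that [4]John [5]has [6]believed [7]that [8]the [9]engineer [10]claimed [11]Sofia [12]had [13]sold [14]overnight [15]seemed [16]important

The displaced element is "the formula" (word 2).
It is linked across 2 clause boundaries (that → Ø).
It functions as the direct object of "sold", so the gap sits immediately after word 13 ("sold").
Base order: John has believed that the engineer claimed Sofia had sold the formula overnight.

13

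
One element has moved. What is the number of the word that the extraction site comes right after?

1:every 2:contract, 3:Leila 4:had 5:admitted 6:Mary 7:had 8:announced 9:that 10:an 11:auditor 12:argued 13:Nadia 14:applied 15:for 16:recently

15

The displaced element is "every contract" (word 2).
It is linked across 3 clause boundaries (Ø → that → Ø).
It functions as the object of the preposition "for" of "applied", so the gap sits immediately after word 15 ("for").
Base order: Leila had admitted Mary had announced that an auditor argued Nadia applied for every contract recently.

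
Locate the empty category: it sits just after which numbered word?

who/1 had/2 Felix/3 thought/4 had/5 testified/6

The displaced element is "who" (word 1).
It is linked across 1 clause boundary (Ø).
It functions as the subject of "testified", so the gap sits immediately after word 4 ("thought").
Base order: Felix had thought that who had testified.

4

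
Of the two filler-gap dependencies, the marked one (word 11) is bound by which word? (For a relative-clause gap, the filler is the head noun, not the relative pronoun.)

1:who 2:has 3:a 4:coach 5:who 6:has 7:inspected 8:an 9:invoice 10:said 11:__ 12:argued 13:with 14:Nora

1

The marked gap is the subject of "argued".
Its filler is the fronted wh-phrase "who", at word 1.
(The other dependency links word 4 to a gap after word 5.)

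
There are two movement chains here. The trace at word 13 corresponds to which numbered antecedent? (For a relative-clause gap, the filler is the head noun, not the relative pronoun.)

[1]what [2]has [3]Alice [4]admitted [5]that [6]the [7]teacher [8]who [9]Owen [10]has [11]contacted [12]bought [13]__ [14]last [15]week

The marked gap is the direct object of "bought".
Its filler is the fronted wh-phrase "what", at word 1.
(The other dependency links word 7 to a gap after word 11.)

1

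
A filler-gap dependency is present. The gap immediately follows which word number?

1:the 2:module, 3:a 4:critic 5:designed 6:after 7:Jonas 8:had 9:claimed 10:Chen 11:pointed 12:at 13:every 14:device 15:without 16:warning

The displaced element is "the module" (word 2).
It functions as the direct object of "designed", so the gap sits immediately after word 5 ("designed").
Base order: A critic designed the module after Jonas had claimed Chen pointed at every device without warning.

5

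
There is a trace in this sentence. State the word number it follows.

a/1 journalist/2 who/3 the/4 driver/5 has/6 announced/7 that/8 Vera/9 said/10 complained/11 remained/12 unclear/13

The displaced element is "a journalist" (word 2).
It is linked across 2 clause boundaries (that → Ø).
It functions as the subject of "complained", so the gap sits immediately after word 10 ("said").
Base order: The driver has announced that Vera said that a journalist complained.

10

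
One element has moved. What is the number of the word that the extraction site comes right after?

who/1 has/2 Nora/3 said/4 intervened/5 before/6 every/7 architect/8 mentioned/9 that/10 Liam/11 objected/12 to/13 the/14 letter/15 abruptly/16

The displaced element is "who" (word 1).
It is linked across 1 clause boundary (Ø).
It functions as the subject of "intervened", so the gap sits immediately after word 4 ("said").
Base order: Nora has said who intervened before every architect mentioned that Liam objected to the letter abruptly.

4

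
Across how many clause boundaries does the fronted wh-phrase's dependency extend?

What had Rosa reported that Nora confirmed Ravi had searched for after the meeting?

2

"what" is extracted from the PP object of "searched".
Boundaries crossed, outermost first: [that], [Ø] — 2 in total.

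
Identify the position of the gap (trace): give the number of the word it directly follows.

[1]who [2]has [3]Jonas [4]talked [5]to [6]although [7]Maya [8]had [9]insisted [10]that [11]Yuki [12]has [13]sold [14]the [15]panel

5

The displaced element is "who" (word 1).
It functions as the object of the preposition "to" of "talked", so the gap sits immediately after word 5 ("to").
Base order: Jonas has talked to who although Maya had insisted that Yuki has sold the panel.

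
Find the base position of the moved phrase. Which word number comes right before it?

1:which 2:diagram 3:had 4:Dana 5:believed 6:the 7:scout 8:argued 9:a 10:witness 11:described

The displaced element is "which diagram" (word 2).
It is linked across 2 clause boundaries (Ø → Ø).
It functions as the direct object of "described", so the gap sits immediately after word 11 ("described").
Base order: Dana had believed the scout argued a witness described which diagram.

11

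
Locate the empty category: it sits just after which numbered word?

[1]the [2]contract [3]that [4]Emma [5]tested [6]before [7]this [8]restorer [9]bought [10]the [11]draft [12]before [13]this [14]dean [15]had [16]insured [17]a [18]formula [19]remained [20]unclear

The displaced element is "the contract" (word 2).
It functions as the direct object of "tested", so the gap sits immediately after word 5 ("tested").
Base order: Emma tested the contract before this restorer bought the draft before this dean had insured a formula.

5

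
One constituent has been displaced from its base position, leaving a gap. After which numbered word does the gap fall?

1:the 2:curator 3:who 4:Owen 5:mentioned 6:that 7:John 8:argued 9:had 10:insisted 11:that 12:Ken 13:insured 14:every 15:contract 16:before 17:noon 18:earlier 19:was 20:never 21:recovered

8

The displaced element is "the curator" (word 2).
It is linked across 2 clause boundaries (that → Ø).
It functions as the subject of "insisted", so the gap sits immediately after word 8 ("argued").
Base order: Owen mentioned that John argued that the curator had insisted that Ken insured every contract before noon earlier.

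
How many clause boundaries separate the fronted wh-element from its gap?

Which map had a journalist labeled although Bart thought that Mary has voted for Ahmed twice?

"which map" originates inside the matrix clause — no clause boundary is crossed.

0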